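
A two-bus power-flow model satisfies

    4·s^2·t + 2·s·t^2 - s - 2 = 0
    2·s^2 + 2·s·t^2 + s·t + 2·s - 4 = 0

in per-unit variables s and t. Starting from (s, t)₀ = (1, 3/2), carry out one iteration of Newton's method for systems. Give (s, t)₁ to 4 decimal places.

(0.3478, 1.7609)

At (1, 3/2): F = (7.5000, 6.0000).
Jacobian J = [[8·s·t + 2·t^2 - 1, 4·s^2 + 4·s·t], [4·s + 2·t^2 + t + 2, 4·s·t + s]].
At the point, J = [[15.5000, 10.0000], [12.0000, 7.0000]] (det J = -11.5000).
Solving J·Δ = −F gives Δ = (-0.6522, 0.2609).
Then the next iterate is (s, t)₁ = (0.3478, 1.7609).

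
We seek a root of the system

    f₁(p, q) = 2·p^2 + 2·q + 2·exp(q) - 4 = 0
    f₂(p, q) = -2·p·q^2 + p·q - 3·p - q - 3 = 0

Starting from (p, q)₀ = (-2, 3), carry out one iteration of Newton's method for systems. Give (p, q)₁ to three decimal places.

(-1.642, 1.878)

At (-2, 3): F = (50.17107, 30.000).
Jacobian J = [[4·p, 2·exp(q) + 2], [-2·q^2 + q - 3, -4·p·q + p - 1]].
At the point, J = [[-8.000, 42.17107], [-18.000, 21.000]] (det J = 591.07933).
Solving J·Δ = −F gives Δ = (0.358, -1.122).
Then the next iterate is (p, q)₁ = (-1.642, 1.878).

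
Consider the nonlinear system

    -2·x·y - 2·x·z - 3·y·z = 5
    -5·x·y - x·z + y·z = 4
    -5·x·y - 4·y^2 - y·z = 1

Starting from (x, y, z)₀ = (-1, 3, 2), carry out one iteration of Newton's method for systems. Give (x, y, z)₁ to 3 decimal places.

(-0.760, 1.704, 0.540)

At (-1, 3, 2): F = (-13.000, 19.000, -28.000).
Jacobian J = [[-2·y - 2·z, -2·x - 3·z, -2·x - 3·y], [-5·y - z, -5·x + z, -x + y], [-5·y, -5·x - 8·y - z, -y]].
At the point, J = [[-10.000, -4.000, -7.000], [-17.000, 7.000, 4.000], [-15.000, -21.000, -3.000]] (det J = -3420.000).
Solving J·Δ = −F gives Δ = (0.240, -1.296, -1.460).
Then the next iterate is (x, y, z)₁ = (-0.760, 1.704, 0.540).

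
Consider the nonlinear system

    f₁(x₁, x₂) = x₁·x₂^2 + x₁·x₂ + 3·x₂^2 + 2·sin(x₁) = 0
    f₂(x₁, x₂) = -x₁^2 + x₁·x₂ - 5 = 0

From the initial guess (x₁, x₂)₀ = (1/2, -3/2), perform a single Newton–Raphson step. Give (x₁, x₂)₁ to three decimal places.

At (1/2, -3/2): F = (8.08385, -6.000).
Jacobian J = [[x₂^2 + x₂ + 2·cos(x₁), 2·x₁·x₂ + x₁ + 6·x₂], [-2·x₁ + x₂, x₁]].
At the point, J = [[2.50517, -10.000], [-2.500, 0.500]] (det J = -23.74742).
Solving J·Δ = −F gives Δ = (-2.356, 0.218).
Then the next iterate is (x₁, x₂)₁ = (-1.856, -1.282).

(-1.856, -1.282)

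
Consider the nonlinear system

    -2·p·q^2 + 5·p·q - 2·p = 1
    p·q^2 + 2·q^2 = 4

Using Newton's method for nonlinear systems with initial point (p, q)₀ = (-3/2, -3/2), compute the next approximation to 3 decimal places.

At (-3/2, -3/2): F = (20.000, -2.875).
Jacobian J = [[-2·q^2 + 5·q - 2, -4·p·q + 5·p], [q^2, 2·p·q + 4·q]].
At the point, J = [[-14.000, -16.500], [2.250, -1.500]] (det J = 58.125).
Solving J·Δ = −F gives Δ = (1.332, 0.082).
Then the next iterate is (p, q)₁ = (-0.168, -1.418).

(-0.168, -1.418)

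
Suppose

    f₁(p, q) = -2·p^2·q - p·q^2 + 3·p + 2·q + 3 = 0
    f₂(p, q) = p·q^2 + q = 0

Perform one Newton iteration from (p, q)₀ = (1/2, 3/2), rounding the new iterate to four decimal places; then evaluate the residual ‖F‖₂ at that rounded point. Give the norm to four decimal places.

32.0732

At (1/2, 3/2): F = (5.6250, 2.6250).
Jacobian J = [[-4·p·q - q^2 + 3, -2·p^2 - 2·p·q + 2], [q^2, 2·p·q + 1]].
At the point, J = [[-2.2500, 0.0000], [2.2500, 2.5000]] (det J = -5.6250).
Solving J·Δ = −F gives Δ = (2.5000, -3.3000).
Then the next iterate is (p, q)₁ = (3.0000, -1.8000).
Re-evaluating at (3.0000, -1.8000): F = (31.0800, 7.9200), so ‖F‖₂ = 32.0732.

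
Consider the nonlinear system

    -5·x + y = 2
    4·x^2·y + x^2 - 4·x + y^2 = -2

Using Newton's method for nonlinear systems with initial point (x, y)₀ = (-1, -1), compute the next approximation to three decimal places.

(-1.000, -3.000)

At (-1, -1): F = (2.000, 4.000).
Jacobian J = [[-5, 1], [8·x·y + 2·x - 4, 4·x^2 + 2·y]].
At the point, J = [[-5.000, 1.000], [2.000, 2.000]] (det J = -12.000).
Solving J·Δ = −F gives Δ = (0.000, -2.000).
Then the next iterate is (x, y)₁ = (-1.000, -3.000).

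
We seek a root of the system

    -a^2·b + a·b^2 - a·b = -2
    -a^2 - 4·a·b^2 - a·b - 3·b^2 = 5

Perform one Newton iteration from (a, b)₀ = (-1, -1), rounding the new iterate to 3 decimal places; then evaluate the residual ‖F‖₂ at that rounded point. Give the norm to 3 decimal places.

41.335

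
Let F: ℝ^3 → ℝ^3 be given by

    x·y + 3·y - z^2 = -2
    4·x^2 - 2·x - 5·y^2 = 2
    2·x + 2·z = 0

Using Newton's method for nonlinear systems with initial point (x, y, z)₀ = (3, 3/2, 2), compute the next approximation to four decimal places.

(0.6434, -0.8397, -0.6434)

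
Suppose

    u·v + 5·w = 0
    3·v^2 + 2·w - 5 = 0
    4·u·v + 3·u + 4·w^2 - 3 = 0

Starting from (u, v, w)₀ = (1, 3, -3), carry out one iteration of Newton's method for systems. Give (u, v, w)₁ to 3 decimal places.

At (1, 3, -3): F = (-12.000, 16.000, 48.000).
Jacobian J = [[v, u, 5], [0, 6·v, 2], [4·v + 3, 4·u, 8·w]].
At the point, J = [[3.000, 1.000, 5.000], [0.000, 18.000, 2.000], [15.000, 4.000, -24.000]] (det J = -2640.000).
Solving J·Δ = −F gives Δ = (0.667, -1.136, 2.227).
Then the next iterate is (u, v, w)₁ = (1.667, 1.864, -0.773).

(1.667, 1.864, -0.773)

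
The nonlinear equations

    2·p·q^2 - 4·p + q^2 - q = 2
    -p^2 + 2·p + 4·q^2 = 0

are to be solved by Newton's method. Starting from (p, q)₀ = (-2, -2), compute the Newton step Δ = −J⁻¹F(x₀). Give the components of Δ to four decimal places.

At (-2, -2): F = (-4.0000, 8.0000).
Jacobian J = [[2·q^2 - 4, 4·p·q + 2·q - 1], [-2·p + 2, 8·q]].
At the point, J = [[4.0000, 11.0000], [6.0000, -16.0000]] (det J = -130.0000).
Solving J·Δ = −F gives Δ = (-0.1846, 0.4308).

(-0.1846, 0.4308)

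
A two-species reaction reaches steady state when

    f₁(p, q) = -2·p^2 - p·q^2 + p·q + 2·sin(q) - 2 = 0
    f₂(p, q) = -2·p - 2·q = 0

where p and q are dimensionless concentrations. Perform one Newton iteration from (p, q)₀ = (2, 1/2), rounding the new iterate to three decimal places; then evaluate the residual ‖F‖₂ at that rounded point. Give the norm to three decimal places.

At (2, 1/2): F = (-8.54115, -5.000).
Jacobian J = [[-4·p - q^2 + q, -2·p·q + p + 2·cos(q)], [-2, -2]].
At the point, J = [[-7.750, 1.75517], [-2.000, -2.000]] (det J = 19.01033).
Solving J·Δ = −F gives Δ = (-1.360, -1.140).
Then the next iterate is (p, q)₁ = (0.640, -0.640).
Re-evaluating at (0.640, -0.640): F = (-4.68533, 0.000), so ‖F‖₂ = 4.685.

4.685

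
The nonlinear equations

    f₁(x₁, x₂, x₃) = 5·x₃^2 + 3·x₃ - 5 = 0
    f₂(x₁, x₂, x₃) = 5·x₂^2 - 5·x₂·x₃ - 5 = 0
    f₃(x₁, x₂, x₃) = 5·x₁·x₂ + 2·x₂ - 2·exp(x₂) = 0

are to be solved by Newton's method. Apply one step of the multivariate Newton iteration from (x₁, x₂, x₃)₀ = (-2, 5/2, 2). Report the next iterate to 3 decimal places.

At (-2, 5/2, 2): F = (21.000, 1.250, -44.36499).
Jacobian J = [[0, 0, 10·x₃ + 3], [0, 10·x₂ - 5·x₃, -5·x₂], [5·x₂, 5·x₁ - 2·exp(x₂) + 2, 0]].
At the point, J = [[0.000, 0.000, 23.000], [0.000, 15.000, -12.500], [12.500, -32.36499, 0.000]] (det J = -4312.500).
Solving J·Δ = −F gives Δ = (1.363, -0.844, -0.913).
Then the next iterate is (x₁, x₂, x₃)₁ = (-0.637, 1.656, 1.087).

(-0.637, 1.656, 1.087)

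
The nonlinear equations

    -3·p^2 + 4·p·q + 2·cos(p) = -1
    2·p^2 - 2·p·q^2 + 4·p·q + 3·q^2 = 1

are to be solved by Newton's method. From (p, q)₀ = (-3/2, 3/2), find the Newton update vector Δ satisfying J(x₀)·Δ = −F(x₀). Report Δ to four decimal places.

At (-3/2, 3/2): F = (-14.608526, 8.0000).
Jacobian J = [[-6·p + 4·q - 2·sin(p), 4·p], [4·p - 2·q^2 + 4·q, -4·p·q + 4·p + 6·q]].
At the point, J = [[16.994990, -6.0000], [-4.5000, 12.0000]] (det J = 176.939880).
Solving J·Δ = −F gives Δ = (0.7195, -0.3969).

(0.7195, -0.3969)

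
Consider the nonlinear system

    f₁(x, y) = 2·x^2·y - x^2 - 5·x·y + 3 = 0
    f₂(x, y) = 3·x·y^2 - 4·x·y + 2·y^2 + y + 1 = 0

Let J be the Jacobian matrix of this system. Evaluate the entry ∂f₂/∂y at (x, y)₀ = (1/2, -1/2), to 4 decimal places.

-4.5000

∂f₂/∂y = 6·x·y - 4·x + 4·y + 1.
At (1/2, -1/2) this is -4.5000.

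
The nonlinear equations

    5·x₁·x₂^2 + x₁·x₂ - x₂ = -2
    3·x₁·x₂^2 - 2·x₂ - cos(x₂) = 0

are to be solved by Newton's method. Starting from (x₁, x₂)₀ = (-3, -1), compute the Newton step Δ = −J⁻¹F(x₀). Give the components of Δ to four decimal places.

At (-3, -1): F = (-9.0000, -7.540302).
Jacobian J = [[5·x₂^2 + x₂, 10·x₁·x₂ + x₁ - 1], [3·x₂^2, 6·x₁·x₂ + sin(x₂) - 2]].
At the point, J = [[4.0000, 26.0000], [3.0000, 15.158529]] (det J = -17.365884).
Solving J·Δ = −F gives Δ = (3.4332, -0.1820).

(3.4332, -0.1820)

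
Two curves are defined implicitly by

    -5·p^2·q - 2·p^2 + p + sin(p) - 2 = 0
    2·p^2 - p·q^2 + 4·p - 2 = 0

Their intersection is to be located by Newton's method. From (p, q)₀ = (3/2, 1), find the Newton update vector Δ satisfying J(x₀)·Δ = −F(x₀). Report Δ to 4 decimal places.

(-0.7732, 0.0139)

At (3/2, 1): F = (-15.252505, 7.0000).
Jacobian J = [[-10·p·q - 4·p + cos(p) + 1, -5·p^2], [4·p - q^2 + 4, -2·p·q]].
At the point, J = [[-19.929263, -11.2500], [9.0000, -3.0000]] (det J = 161.037788).
Solving J·Δ = −F gives Δ = (-0.7732, 0.0139).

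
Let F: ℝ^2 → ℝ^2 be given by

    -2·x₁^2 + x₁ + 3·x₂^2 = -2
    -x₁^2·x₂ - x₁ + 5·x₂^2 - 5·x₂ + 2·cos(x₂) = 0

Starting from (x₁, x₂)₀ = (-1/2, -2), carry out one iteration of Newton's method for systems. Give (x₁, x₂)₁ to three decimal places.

(0.040, -0.782)

At (-1/2, -2): F = (13.000, 30.16771).
Jacobian J = [[-4·x₁ + 1, 6·x₂], [-2·x₁·x₂ - 1, -x₁^2 + 10·x₂ - 2·sin(x₂) - 5]].
At the point, J = [[3.000, -12.000], [-3.000, -23.43141]] (det J = -106.29422).
Solving J·Δ = −F gives Δ = (0.540, 1.218).
Then the next iterate is (x₁, x₂)₁ = (0.040, -0.782).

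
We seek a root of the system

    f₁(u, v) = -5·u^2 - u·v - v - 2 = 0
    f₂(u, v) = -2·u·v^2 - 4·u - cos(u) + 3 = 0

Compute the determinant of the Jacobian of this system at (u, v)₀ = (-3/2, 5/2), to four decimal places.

J = [[-10·u - v, -u - 1], [-2·v^2 + sin(u) - 4, -4·u·v]].
At the point, J = [[12.5000, 0.5000], [-17.497495, 15.0000]].
det J = 196.2487.

196.2487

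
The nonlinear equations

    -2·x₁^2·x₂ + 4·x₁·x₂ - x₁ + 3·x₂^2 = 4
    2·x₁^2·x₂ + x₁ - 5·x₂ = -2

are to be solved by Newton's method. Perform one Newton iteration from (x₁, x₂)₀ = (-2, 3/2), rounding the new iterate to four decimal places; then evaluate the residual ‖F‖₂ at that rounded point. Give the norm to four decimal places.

159.6365

At (-2, 3/2): F = (-19.2500, 4.5000).
Jacobian J = [[-4·x₁·x₂ + 4·x₂ - 1, -2·x₁^2 + 4·x₁ + 6·x₂], [4·x₁·x₂ + 1, 2·x₁^2 - 5]].
At the point, J = [[17.0000, -7.0000], [-11.0000, 3.0000]] (det J = -26.0000).
Solving J·Δ = −F gives Δ = (-1.0096, -5.2019).
Then the next iterate is (x₁, x₂)₁ = (-3.0096, -3.7019).
Re-evaluating at (-3.0096, -3.7019): F = (151.748085, -49.561441), so ‖F‖₂ = 159.6365.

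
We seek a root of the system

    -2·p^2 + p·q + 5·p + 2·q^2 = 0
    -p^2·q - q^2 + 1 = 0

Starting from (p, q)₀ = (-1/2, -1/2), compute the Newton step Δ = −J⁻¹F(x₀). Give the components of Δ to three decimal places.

(-0.138, -1.259)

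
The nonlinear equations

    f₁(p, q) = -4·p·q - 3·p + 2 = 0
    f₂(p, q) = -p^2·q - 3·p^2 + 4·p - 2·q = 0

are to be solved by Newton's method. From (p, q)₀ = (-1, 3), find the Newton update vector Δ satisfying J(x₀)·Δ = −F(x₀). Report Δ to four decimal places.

(0.6842, -1.6842)

At (-1, 3): F = (17.0000, -16.0000).
Jacobian J = [[-4·q - 3, -4·p], [-2·p·q - 6·p + 4, -p^2 - 2]].
At the point, J = [[-15.0000, 4.0000], [16.0000, -3.0000]] (det J = -19.0000).
Solving J·Δ = −F gives Δ = (0.6842, -1.6842).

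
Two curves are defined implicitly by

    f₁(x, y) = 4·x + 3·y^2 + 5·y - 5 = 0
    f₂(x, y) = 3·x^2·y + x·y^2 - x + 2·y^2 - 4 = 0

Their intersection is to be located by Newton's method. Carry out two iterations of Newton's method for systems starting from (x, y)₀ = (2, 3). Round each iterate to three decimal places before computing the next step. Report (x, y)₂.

(4.254, -0.797)

At (2, 3): F = (45.000, 66.000).
Jacobian J = [[4, 6·y + 5], [6·x·y + y^2 - 1, 3·x^2 + 2·x·y + 4·y]].
At the point, J = [[4.000, 23.000], [44.000, 36.000]] (det J = -868.000).
Solving J·Δ = −F gives Δ = (0.118, -1.977).
Then the next iterate is (x, y)₁ = (2.118, 1.023).
Round to (2.118, 1.023) and repeat: F = (11.72659, 11.95891), J = [[4.000, 11.138], [13.04681, 21.88320]].
Δ = (2.136, -1.820), so (x, y)₂ = (4.254, -0.797).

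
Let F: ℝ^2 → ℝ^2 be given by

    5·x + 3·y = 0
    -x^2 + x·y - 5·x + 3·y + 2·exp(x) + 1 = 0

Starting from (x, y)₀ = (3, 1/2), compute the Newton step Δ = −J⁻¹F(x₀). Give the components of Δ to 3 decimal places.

At (3, 1/2): F = (16.500, 20.17107).
Jacobian J = [[5, 3], [-2·x + y + 2·exp(x) - 5, x + 3]].
At the point, J = [[5.000, 3.000], [29.67107, 6.000]] (det J = -59.01322).
Solving J·Δ = −F gives Δ = (0.652, -6.587).

(0.652, -6.587)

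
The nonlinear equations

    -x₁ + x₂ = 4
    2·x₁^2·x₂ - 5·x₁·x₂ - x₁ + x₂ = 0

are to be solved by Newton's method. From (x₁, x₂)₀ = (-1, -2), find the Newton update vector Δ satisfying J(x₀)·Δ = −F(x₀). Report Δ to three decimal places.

At (-1, -2): F = (-5.000, -15.000).
Jacobian J = [[-1, 1], [4·x₁·x₂ - 5·x₂ - 1, 2·x₁^2 - 5·x₁ + 1]].
At the point, J = [[-1.000, 1.000], [17.000, 8.000]] (det J = -25.000).
Solving J·Δ = −F gives Δ = (-1.000, 4.000).

(-1.000, 4.000)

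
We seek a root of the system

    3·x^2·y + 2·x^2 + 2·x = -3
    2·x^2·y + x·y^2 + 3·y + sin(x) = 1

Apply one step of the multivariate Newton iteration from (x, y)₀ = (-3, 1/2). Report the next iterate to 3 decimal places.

At (-3, 1/2): F = (28.500, 8.60888).
Jacobian J = [[6·x·y + 4·x + 2, 3·x^2], [4·x·y + y^2 + cos(x), 2·x^2 + 2·x·y + 3]].
At the point, J = [[-19.000, 27.000], [-6.73999, 18.000]] (det J = -160.02020).
Solving J·Δ = −F gives Δ = (1.753, 0.178).
Then the next iterate is (x, y)₁ = (-1.247, 0.678).

(-1.247, 0.678)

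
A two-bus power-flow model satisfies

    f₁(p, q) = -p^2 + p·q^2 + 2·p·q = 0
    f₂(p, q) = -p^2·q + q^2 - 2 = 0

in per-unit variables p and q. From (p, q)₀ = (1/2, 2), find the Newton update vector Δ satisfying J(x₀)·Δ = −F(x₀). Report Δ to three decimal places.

(-0.297, -0.558)

At (1/2, 2): F = (3.750, 1.500).
Jacobian J = [[-2·p + q^2 + 2·q, 2·p·q + 2·p], [-2·p·q, -p^2 + 2·q]].
At the point, J = [[7.000, 3.000], [-2.000, 3.750]] (det J = 32.250).
Solving J·Δ = −F gives Δ = (-0.297, -0.558).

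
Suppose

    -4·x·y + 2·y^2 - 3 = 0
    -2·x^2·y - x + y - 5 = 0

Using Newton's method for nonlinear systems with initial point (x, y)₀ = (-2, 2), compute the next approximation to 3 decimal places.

(-1.321, 1.027)

At (-2, 2): F = (21.000, -17.000).
Jacobian J = [[-4·y, -4·x + 4·y], [-4·x·y - 1, -2·x^2 + 1]].
At the point, J = [[-8.000, 16.000], [15.000, -7.000]] (det J = -184.000).
Solving J·Δ = −F gives Δ = (0.679, -0.973).
Then the next iterate is (x, y)₁ = (-1.321, 1.027).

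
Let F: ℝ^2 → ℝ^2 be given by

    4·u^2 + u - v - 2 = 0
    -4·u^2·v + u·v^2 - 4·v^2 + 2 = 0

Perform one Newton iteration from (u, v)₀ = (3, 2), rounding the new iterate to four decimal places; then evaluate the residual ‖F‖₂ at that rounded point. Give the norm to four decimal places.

At (3, 2): F = (35.0000, -74.0000).
Jacobian J = [[8·u + 1, -1], [-8·u·v + v^2, -4·u^2 + 2·u·v - 8·v]].
At the point, J = [[25.0000, -1.0000], [-44.0000, -40.0000]] (det J = -1044.0000).
Solving J·Δ = −F gives Δ = (-1.4119, -0.2969).
Then the next iterate is (u, v)₁ = (1.5881, 1.7031).
Re-evaluating at (1.5881, 1.7031): F = (7.973246, -22.177128), so ‖F‖₂ = 23.5669.

23.5669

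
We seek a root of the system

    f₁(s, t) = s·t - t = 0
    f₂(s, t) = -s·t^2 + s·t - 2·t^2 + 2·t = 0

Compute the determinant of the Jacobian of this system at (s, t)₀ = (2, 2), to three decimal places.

J = [[t, s - 1], [-t^2 + t, -2·s·t + s - 4·t + 2]].
At the point, J = [[2.000, 1.000], [-2.000, -12.000]].
det J = -22.000.

-22.000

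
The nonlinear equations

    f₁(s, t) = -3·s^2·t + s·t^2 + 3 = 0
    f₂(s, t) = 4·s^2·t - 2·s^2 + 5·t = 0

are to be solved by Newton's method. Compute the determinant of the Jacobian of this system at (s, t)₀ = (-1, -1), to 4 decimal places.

J = [[-6·s·t + t^2, -3·s^2 + 2·s·t], [8·s·t - 4·s, 4·s^2 + 5]].
At the point, J = [[-5.0000, -1.0000], [12.0000, 9.0000]].
det J = -33.0000.

-33.0000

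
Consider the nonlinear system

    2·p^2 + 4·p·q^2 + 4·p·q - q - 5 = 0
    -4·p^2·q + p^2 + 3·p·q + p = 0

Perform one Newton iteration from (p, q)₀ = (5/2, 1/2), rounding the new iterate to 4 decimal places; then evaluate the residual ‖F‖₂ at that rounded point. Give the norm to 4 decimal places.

At (5/2, 1/2): F = (14.5000, 0.0000).
Jacobian J = [[4·p + 4·q^2 + 4·q, 8·p·q + 4·p - 1], [-8·p·q + 2·p + 3·q + 1, -4·p^2 + 3·p]].
At the point, J = [[13.0000, 19.0000], [-2.5000, -17.5000]] (det J = -180.0000).
Solving J·Δ = −F gives Δ = (-1.4097, 0.2014).
Then the next iterate is (p, q)₁ = (1.0903, 0.7014).
Re-evaluating at (1.0903, 0.7014): F = (1.880598, 1.238095), so ‖F‖₂ = 2.2516.

2.2516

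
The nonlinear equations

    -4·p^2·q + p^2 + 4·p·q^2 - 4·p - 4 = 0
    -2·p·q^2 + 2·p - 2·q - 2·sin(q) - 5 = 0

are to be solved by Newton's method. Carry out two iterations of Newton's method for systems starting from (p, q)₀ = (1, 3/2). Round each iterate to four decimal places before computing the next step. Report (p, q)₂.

(6.5365, 1.1892)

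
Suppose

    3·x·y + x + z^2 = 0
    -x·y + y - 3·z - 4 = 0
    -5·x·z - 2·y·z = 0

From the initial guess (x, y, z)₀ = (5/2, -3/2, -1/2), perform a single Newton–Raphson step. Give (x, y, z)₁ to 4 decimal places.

(-16.0458, -9.7208, -5.7458)

At (5/2, -3/2, -1/2): F = (-8.5000, -0.2500, 4.7500).
Jacobian J = [[3·y + 1, 3·x, 2·z], [-y, -x + 1, -3], [-5·z, -2·z, -5·x - 2·y]].
At the point, J = [[-3.5000, 7.5000, -1.0000], [1.5000, -1.5000, -3.0000], [2.5000, 1.0000, -9.5000]] (det J = -15.0000).
Solving J·Δ = −F gives Δ = (-18.5458, -8.2208, -5.2458).
Then the next iterate is (x, y, z)₁ = (-16.0458, -9.7208, -5.7458).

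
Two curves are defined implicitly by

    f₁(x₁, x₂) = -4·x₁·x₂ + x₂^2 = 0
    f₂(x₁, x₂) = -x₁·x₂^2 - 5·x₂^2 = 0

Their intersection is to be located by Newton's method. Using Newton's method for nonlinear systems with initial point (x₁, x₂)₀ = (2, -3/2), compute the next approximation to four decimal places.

(0.7556, -0.8833)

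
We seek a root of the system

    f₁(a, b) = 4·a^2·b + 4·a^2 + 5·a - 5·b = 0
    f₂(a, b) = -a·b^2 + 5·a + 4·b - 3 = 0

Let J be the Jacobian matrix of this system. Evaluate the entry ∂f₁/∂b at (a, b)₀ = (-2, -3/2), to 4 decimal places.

11.0000

∂f₁/∂b = 4·a^2 - 5.
At (-2, -3/2) this is 11.0000.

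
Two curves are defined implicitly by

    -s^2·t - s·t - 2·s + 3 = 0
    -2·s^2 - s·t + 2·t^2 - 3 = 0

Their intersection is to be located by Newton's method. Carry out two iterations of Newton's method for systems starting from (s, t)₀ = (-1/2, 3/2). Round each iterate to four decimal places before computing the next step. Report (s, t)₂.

At (-1/2, 3/2): F = (4.3750, 1.7500).
Jacobian J = [[-2·s·t - t - 2, -s^2 - s], [-4·s - t, -s + 4·t]].
At the point, J = [[-2.0000, 0.2500], [0.5000, 6.5000]] (det J = -13.1250).
Solving J·Δ = −F gives Δ = (2.1333, -0.4333).
Then the next iterate is (s, t)₁ = (1.6333, 1.0667).
Round to (1.6333, 1.0667) and repeat: F = (-4.854444, -7.801881), J = [[-6.551182, -4.300969], [-7.5999, 2.6335]].
Δ = (-0.9279, 0.2847), so (s, t)₂ = (0.7054, 1.3514).

(0.7054, 1.3514)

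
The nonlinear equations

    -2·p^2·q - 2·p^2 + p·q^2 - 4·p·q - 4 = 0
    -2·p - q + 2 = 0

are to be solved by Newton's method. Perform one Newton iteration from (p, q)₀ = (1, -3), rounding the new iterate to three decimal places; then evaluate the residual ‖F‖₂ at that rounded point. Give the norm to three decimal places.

2.113

At (1, -3): F = (21.000, 3.000).
Jacobian J = [[-4·p·q - 4·p + q^2 - 4·q, -2·p^2 + 2·p·q - 4·p], [-2, -1]].
At the point, J = [[29.000, -12.000], [-2.000, -1.000]] (det J = -53.000).
Solving J·Δ = −F gives Δ = (0.283, 2.434).
Then the next iterate is (p, q)₁ = (1.283, -0.566).
Re-evaluating at (1.283, -0.566): F = (-2.11308, 0.000), so ‖F‖₂ = 2.113.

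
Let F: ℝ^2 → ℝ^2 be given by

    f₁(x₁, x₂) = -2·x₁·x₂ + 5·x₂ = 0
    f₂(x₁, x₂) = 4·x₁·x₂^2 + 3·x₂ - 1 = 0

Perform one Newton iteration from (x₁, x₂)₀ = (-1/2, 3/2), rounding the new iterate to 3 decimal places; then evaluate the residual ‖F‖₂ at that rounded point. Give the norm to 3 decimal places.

At (-1/2, 3/2): F = (9.000, -1.000).
Jacobian J = [[-2·x₂, -2·x₁ + 5], [4·x₂^2, 8·x₁·x₂ + 3]].
At the point, J = [[-3.000, 6.000], [9.000, -3.000]] (det J = -45.000).
Solving J·Δ = −F gives Δ = (-0.467, -1.733).
Then the next iterate is (x₁, x₂)₁ = (-0.967, -0.233).
Re-evaluating at (-0.967, -0.233): F = (-1.61562, -1.90899), so ‖F‖₂ = 2.501.

2.501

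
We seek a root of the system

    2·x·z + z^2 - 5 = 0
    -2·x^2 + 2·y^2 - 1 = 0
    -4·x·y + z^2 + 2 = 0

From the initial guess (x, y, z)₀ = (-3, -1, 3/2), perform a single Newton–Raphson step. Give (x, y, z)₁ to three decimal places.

(-1.360, -0.331, -0.777)

At (-3, -1, 3/2): F = (-11.750, -17.000, -7.750).
Jacobian J = [[2·z, 0, 2·x + 2·z], [-4·x, 4·y, 0], [-4·y, -4·x, 2·z]].
At the point, J = [[3.000, 0.000, -3.000], [12.000, -4.000, 0.000], [4.000, 12.000, 3.000]] (det J = -516.000).
Solving J·Δ = −F gives Δ = (1.640, 0.669, -2.277).
Then the next iterate is (x, y, z)₁ = (-1.360, -0.331, -0.777).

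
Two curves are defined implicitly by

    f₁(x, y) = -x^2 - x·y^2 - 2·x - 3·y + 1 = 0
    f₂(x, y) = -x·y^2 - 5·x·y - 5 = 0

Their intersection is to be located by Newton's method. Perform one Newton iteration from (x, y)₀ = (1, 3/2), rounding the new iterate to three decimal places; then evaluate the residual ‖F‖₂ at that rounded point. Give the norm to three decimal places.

14.905

At (1, 3/2): F = (-8.750, -14.750).
Jacobian J = [[-2·x - y^2 - 2, -2·x·y - 3], [-y^2 - 5·y, -2·x·y - 5·x]].
At the point, J = [[-6.250, -6.000], [-9.750, -8.000]] (det J = -8.500).
Solving J·Δ = −F gives Δ = (-2.176, 0.809).
Then the next iterate is (x, y)₁ = (-1.176, 2.309).
Re-evaluating at (-1.176, 2.309): F = (1.31185, 14.84674), so ‖F‖₂ = 14.905.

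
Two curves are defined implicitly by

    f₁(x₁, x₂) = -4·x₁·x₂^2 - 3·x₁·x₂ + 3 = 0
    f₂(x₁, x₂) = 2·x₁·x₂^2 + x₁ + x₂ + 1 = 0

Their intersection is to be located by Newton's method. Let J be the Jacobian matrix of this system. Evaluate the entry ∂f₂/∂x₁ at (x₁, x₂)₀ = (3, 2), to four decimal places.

9.0000

∂f₂/∂x₁ = 2·x₂^2 + 1.
At (3, 2) this is 9.0000.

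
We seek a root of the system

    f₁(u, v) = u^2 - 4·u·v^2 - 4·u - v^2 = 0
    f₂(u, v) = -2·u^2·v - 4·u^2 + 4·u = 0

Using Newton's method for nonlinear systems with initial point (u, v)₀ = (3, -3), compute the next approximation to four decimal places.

(2.7170, -1.5849)

At (3, -3): F = (-120.0000, 30.0000).
Jacobian J = [[2·u - 4·v^2 - 4, -8·u·v - 2·v], [-4·u·v - 8·u + 4, -2·u^2]].
At the point, J = [[-34.0000, 78.0000], [16.0000, -18.0000]] (det J = -636.0000).
Solving J·Δ = −F gives Δ = (-0.2830, 1.4151).
Then the next iterate is (u, v)₁ = (2.7170, -1.5849).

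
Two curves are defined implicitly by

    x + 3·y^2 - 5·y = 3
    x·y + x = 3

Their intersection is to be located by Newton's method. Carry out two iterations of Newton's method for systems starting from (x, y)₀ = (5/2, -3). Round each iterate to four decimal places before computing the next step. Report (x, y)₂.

At (5/2, -3): F = (41.5000, -8.0000).
Jacobian J = [[1, 6·y - 5], [y + 1, x]].
At the point, J = [[1.0000, -23.0000], [-2.0000, 2.5000]] (det J = -43.5000).
Solving J·Δ = −F gives Δ = (-1.8448, 1.7241).
Then the next iterate is (x, y)₁ = (0.6552, -1.2759).
Round to (0.6552, -1.2759) and repeat: F = (8.918462, -3.180770), J = [[1.0000, -12.6554], [-0.2759, 0.6552]].
Δ = (-12.1317, -0.2539), so (x, y)₂ = (-11.4765, -1.5298).

(-11.4765, -1.5298)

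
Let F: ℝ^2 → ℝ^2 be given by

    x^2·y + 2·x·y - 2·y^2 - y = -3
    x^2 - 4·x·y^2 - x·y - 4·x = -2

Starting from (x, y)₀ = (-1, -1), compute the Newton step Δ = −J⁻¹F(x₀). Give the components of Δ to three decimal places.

At (-1, -1): F = (3.000, 10.000).
Jacobian J = [[2·x·y + 2·y, x^2 + 2·x - 4·y - 1], [2·x - 4·y^2 - y - 4, -8·x·y - x]].
At the point, J = [[0.000, 2.000], [-9.000, -7.000]] (det J = 18.000).
Solving J·Δ = −F gives Δ = (2.278, -1.500).

(2.278, -1.500)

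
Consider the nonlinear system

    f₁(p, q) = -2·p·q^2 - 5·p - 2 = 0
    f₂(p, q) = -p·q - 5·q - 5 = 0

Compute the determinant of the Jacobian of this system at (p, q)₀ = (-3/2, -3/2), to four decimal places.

46.7500

J = [[-2·q^2 - 5, -4·p·q], [-q, -p - 5]].
At the point, J = [[-9.5000, -9.0000], [1.5000, -3.5000]].
det J = 46.7500.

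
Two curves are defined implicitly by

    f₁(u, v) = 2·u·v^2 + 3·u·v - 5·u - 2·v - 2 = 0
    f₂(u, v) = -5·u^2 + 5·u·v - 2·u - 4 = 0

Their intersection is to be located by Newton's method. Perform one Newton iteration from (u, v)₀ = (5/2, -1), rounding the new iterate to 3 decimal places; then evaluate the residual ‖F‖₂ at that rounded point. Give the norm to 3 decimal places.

11.609

At (5/2, -1): F = (-15.000, -52.750).
Jacobian J = [[2·v^2 + 3·v - 5, 4·u·v + 3·u - 2], [-10·u + 5·v - 2, 5·u]].
At the point, J = [[-6.000, -4.500], [-32.000, 12.500]] (det J = -219.000).
Solving J·Δ = −F gives Δ = (-1.940, -0.747).
Then the next iterate is (u, v)₁ = (0.560, -1.747).
Re-evaluating at (0.560, -1.747): F = (-0.82271, -11.57960), so ‖F‖₂ = 11.609.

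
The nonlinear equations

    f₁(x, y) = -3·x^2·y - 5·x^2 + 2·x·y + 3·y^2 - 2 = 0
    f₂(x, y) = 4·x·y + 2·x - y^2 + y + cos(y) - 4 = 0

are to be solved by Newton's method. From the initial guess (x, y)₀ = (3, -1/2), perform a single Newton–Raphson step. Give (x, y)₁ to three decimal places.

At (3, -1/2): F = (-35.750, -3.87242).
Jacobian J = [[-6·x·y - 10·x + 2·y, -3·x^2 + 2·x + 6·y], [4·y + 2, 4·x - 2·y - sin(y) + 1]].
At the point, J = [[-22.000, -24.000], [0.000, 14.47943]] (det J = -318.54736).
Solving J·Δ = −F gives Δ = (-1.917, 0.267).
Then the next iterate is (x, y)₁ = (1.083, -0.233).

(1.083, -0.233)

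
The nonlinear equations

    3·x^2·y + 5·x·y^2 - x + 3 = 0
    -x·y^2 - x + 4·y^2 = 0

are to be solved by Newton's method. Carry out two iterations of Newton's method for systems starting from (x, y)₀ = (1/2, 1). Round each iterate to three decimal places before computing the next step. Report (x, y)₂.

(-4.669, -1.354)

At (1/2, 1): F = (5.750, 3.000).
Jacobian J = [[6·x·y + 5·y^2 - 1, 3·x^2 + 10·x·y], [-y^2 - 1, -2·x·y + 8·y]].
At the point, J = [[7.000, 5.750], [-2.000, 7.000]] (det J = 60.500).
Solving J·Δ = −F gives Δ = (-0.380, -0.537).
Then the next iterate is (x, y)₁ = (0.120, 0.463).
Round to (0.120, 0.463) and repeat: F = (3.02862, 0.71175), J = [[0.40521, 0.59880], [-1.21437, 3.59288]].
Δ = (-4.789, -1.817), so (x, y)₂ = (-4.669, -1.354).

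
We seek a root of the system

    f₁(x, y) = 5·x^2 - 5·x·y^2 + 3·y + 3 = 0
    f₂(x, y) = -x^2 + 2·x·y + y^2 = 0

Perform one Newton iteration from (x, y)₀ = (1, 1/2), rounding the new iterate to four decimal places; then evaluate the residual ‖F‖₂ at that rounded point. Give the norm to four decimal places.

3.2183

At (1, 1/2): F = (8.2500, 0.2500).
Jacobian J = [[10·x - 5·y^2, -10·x·y + 3], [-2·x + 2·y, 2·x + 2·y]].
At the point, J = [[8.7500, -2.0000], [-1.0000, 3.0000]] (det J = 24.2500).
Solving J·Δ = −F gives Δ = (-1.0412, -0.4304).
Then the next iterate is (x, y)₁ = (-0.0412, 0.0696).
Re-evaluating at (-0.0412, 0.0696): F = (3.218285, -0.002588), so ‖F‖₂ = 3.2183.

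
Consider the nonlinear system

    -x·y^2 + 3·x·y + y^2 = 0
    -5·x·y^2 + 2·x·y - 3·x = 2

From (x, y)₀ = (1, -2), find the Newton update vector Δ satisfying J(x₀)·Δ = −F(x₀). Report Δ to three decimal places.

At (1, -2): F = (-6.000, -29.000).
Jacobian J = [[-y^2 + 3·y, -2·x·y + 3·x + 2·y], [-5·y^2 + 2·y - 3, -10·x·y + 2·x]].
At the point, J = [[-10.000, 3.000], [-27.000, 22.000]] (det J = -139.000).
Solving J·Δ = −F gives Δ = (-0.324, 0.921).

(-0.324, 0.921)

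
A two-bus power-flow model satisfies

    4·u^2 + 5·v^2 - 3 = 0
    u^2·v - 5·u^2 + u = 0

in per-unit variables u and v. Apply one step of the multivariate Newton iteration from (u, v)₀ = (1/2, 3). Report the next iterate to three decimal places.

(0.153, 1.613)

At (1/2, 3): F = (43.000, 0.000).
Jacobian J = [[8·u, 10·v], [2·u·v - 10·u + 1, u^2]].
At the point, J = [[4.000, 30.000], [-1.000, 0.250]] (det J = 31.000).
Solving J·Δ = −F gives Δ = (-0.347, -1.387).
Then the next iterate is (u, v)₁ = (0.153, 1.613).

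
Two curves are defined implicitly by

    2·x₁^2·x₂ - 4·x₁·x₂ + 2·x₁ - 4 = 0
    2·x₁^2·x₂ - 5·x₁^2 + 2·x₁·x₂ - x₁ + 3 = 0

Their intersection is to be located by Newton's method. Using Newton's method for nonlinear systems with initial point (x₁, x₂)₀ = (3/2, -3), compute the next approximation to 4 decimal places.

(1.2542, -0.0111)

At (3/2, -3): F = (3.5000, -32.2500).
Jacobian J = [[4·x₁·x₂ - 4·x₂ + 2, 2·x₁^2 - 4·x₁], [4·x₁·x₂ - 10·x₁ + 2·x₂ - 1, 2·x₁^2 + 2·x₁]].
At the point, J = [[-4.0000, -1.5000], [-40.0000, 7.5000]] (det J = -90.0000).
Solving J·Δ = −F gives Δ = (-0.2458, 2.9889).
Then the next iterate is (x₁, x₂)₁ = (1.2542, -0.0111).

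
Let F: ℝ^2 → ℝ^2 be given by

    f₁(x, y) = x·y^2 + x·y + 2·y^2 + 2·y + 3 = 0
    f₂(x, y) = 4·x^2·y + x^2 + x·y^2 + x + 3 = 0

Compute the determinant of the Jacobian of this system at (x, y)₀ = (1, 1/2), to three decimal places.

-39.750

J = [[y^2 + y, 2·x·y + x + 4·y + 2], [8·x·y + 2·x + y^2 + 1, 4·x^2 + 2·x·y]].
At the point, J = [[0.750, 6.000], [7.250, 5.000]].
det J = -39.750.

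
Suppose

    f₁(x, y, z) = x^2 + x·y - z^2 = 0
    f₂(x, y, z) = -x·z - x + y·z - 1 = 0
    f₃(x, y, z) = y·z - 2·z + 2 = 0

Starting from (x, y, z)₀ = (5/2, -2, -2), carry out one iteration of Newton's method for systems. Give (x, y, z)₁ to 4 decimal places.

(-16.2500, 96.0000, -48.5000)

At (5/2, -2, -2): F = (-2.7500, 5.5000, 10.0000).
Jacobian J = [[2·x + y, x, -2·z], [-z - 1, z, -x + y], [0, z, y - 2]].
At the point, J = [[3.0000, 2.5000, 4.0000], [1.0000, -2.0000, -4.5000], [0.0000, -2.0000, -4.0000]] (det J = -1.0000).
Solving J·Δ = −F gives Δ = (-18.7500, 98.0000, -46.5000).
Then the next iterate is (x, y, z)₁ = (-16.2500, 96.0000, -48.5000).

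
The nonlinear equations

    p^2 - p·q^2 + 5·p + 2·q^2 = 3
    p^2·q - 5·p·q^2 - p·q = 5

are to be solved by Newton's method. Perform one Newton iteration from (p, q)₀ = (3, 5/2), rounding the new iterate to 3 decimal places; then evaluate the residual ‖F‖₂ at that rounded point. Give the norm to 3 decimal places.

9.318

At (3, 5/2): F = (14.750, -83.750).
Jacobian J = [[2·p - q^2 + 5, -2·p·q + 4·q], [2·p·q - 5·q^2 - q, p^2 - 10·p·q - p]].
At the point, J = [[4.750, -5.000], [-18.750, -69.000]] (det J = -421.500).
Solving J·Δ = −F gives Δ = (-3.408, -0.288).
Then the next iterate is (p, q)₁ = (-0.408, 2.212).
Re-evaluating at (-0.408, 2.212): F = (6.90867, 6.25232), so ‖F‖₂ = 9.318.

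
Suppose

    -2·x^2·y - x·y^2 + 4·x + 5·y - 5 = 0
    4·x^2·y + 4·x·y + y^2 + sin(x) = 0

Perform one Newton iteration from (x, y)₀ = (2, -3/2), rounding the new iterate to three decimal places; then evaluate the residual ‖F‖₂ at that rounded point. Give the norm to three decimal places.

At (2, -3/2): F = (3.000, -32.84070).
Jacobian J = [[-4·x·y - y^2 + 4, -2·x^2 - 2·x·y + 5], [8·x·y + 4·y + cos(x), 4·x^2 + 4·x + 2·y]].
At the point, J = [[13.750, 3.000], [-30.41615, 21.000]] (det J = 379.99844).
Solving J·Δ = −F gives Δ = (-0.425, 0.948).
Then the next iterate is (x, y)₁ = (1.575, -0.552).
Re-evaluating at (1.575, -0.552): F = (0.79870, -7.65012), so ‖F‖₂ = 7.692.

7.692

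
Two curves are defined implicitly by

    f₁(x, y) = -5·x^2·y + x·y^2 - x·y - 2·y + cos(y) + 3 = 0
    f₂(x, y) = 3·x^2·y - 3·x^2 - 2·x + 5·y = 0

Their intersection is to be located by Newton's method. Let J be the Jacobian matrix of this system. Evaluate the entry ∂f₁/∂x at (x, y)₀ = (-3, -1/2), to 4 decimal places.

∂f₁/∂x = -10·x·y + y^2 - y.
At (-3, -1/2) this is -14.2500.

-14.2500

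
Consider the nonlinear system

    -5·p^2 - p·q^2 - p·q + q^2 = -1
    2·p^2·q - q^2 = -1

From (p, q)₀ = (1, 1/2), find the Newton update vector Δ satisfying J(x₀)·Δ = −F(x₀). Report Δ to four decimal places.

(-0.3143, -1.1214)

At (1, 1/2): F = (-4.5000, 1.7500).
Jacobian J = [[-10·p - q^2 - q, -2·p·q - p + 2·q], [4·p·q, 2·p^2 - 2·q]].
At the point, J = [[-10.7500, -1.0000], [2.0000, 1.0000]] (det J = -8.7500).
Solving J·Δ = −F gives Δ = (-0.3143, -1.1214).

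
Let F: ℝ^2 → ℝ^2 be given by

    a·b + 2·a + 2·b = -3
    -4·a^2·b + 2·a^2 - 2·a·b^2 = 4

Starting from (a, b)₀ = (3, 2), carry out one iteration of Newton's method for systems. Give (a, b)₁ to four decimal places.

At (3, 2): F = (19.0000, -82.0000).
Jacobian J = [[b + 2, a + 2], [-8·a·b + 4·a - 2·b^2, -4·a^2 - 4·a·b]].
At the point, J = [[4.0000, 5.0000], [-44.0000, -60.0000]] (det J = -20.0000).
Solving J·Δ = −F gives Δ = (-36.5000, 25.4000).
Then the next iterate is (a, b)₁ = (-33.5000, 27.4000).

(-33.5000, 27.4000)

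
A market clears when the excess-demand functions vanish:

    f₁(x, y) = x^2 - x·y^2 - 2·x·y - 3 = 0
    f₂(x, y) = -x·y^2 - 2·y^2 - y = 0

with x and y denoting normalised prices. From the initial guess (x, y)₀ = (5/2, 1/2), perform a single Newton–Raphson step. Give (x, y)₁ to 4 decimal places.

At (5/2, 1/2): F = (0.1250, -1.6250).
Jacobian J = [[2·x - y^2 - 2·y, -2·x·y - 2·x], [-y^2, -2·x·y - 4·y - 1]].
At the point, J = [[3.7500, -7.5000], [-0.2500, -5.5000]] (det J = -22.5000).
Solving J·Δ = −F gives Δ = (-0.5722, -0.2694).
Then the next iterate is (x, y)₁ = (1.9278, 0.2306).

(1.9278, 0.2306)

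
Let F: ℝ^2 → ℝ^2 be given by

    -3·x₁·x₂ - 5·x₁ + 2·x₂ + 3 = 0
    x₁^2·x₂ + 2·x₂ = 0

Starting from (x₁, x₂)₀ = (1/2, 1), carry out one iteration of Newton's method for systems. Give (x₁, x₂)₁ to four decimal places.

(0.5608, -0.0270)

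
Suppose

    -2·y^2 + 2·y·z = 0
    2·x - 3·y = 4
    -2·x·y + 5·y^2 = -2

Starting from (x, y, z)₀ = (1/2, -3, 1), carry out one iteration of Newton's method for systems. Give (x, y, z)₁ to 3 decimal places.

(-0.318, -1.545, 0.394)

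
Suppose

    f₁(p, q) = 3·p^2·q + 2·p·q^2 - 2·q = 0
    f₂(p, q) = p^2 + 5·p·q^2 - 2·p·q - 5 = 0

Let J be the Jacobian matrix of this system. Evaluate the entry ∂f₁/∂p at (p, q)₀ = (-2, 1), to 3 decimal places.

∂f₁/∂p = 6·p·q + 2·q^2.
At (-2, 1) this is -10.000.

-10.000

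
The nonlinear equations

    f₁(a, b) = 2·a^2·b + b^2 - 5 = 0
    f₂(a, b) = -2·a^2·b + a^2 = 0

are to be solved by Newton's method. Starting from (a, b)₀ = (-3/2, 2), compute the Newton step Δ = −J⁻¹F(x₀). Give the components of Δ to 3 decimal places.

At (-3/2, 2): F = (8.000, -6.750).
Jacobian J = [[4·a·b, 2·a^2 + 2·b], [-4·a·b + 2·a, -2·a^2]].
At the point, J = [[-12.000, 8.500], [9.000, -4.500]] (det J = -22.500).
Solving J·Δ = −F gives Δ = (0.950, 0.400).

(0.950, 0.400)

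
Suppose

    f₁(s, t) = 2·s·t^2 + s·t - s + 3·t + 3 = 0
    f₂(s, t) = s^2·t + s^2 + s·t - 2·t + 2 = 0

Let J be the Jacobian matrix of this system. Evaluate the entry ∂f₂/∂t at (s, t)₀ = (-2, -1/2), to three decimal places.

0.000

∂f₂/∂t = s^2 + s - 2.
At (-2, -1/2) this is 0.000.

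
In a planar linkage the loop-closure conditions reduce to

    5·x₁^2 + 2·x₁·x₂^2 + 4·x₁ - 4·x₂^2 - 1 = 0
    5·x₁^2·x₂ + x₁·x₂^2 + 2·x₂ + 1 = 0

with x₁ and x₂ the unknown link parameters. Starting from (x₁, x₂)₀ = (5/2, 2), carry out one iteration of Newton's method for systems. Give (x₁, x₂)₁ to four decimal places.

(1.3414, 1.6547)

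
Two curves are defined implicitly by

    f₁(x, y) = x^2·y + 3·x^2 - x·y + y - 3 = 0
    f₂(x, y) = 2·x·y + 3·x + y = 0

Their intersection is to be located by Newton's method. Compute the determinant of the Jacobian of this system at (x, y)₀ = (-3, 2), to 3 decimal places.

J = [[2·x·y + 6·x - y, x^2 - x + 1], [2·y + 3, 2·x + 1]].
At the point, J = [[-32.000, 13.000], [7.000, -5.000]].
det J = 69.000.

69.000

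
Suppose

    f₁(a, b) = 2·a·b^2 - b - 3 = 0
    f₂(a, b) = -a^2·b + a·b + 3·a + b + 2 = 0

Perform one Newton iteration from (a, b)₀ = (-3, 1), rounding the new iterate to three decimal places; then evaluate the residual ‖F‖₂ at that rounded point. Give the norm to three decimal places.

6.651

At (-3, 1): F = (-10.000, -18.000).
Jacobian J = [[2·b^2, 4·a·b - 1], [-2·a·b + b + 3, -a^2 + a + 1]].
At the point, J = [[2.000, -13.000], [10.000, -11.000]] (det J = 108.000).
Solving J·Δ = −F gives Δ = (1.148, -0.593).
Then the next iterate is (a, b)₁ = (-1.852, 0.407).
Re-evaluating at (-1.852, 0.407): F = (-4.02056, -5.29873), so ‖F‖₂ = 6.651.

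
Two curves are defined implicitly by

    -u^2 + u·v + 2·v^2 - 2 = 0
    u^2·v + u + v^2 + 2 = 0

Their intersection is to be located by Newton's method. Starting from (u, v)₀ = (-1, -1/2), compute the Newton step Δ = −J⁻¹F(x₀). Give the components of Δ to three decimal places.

(-0.375, -0.854)

At (-1, -1/2): F = (-2.000, 0.750).
Jacobian J = [[-2·u + v, u + 4·v], [2·u·v + 1, u^2 + 2·v]].
At the point, J = [[1.500, -3.000], [2.000, 0.000]] (det J = 6.000).
Solving J·Δ = −F gives Δ = (-0.375, -0.854).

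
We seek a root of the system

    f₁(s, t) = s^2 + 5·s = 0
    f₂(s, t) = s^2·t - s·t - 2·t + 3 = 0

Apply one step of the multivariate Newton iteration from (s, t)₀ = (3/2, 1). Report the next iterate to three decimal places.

(0.281, 0.450)

At (3/2, 1): F = (9.750, 1.750).
Jacobian J = [[2·s + 5, 0], [2·s·t - t, s^2 - s - 2]].
At the point, J = [[8.000, 0.000], [2.000, -1.250]] (det J = -10.000).
Solving J·Δ = −F gives Δ = (-1.219, -0.550).
Then the next iterate is (s, t)₁ = (0.281, 0.450).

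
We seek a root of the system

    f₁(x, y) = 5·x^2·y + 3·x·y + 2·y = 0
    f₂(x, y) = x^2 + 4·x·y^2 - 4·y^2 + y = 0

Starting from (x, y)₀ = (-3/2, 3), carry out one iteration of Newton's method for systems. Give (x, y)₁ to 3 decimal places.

At (-3/2, 3): F = (26.250, -84.750).
Jacobian J = [[10·x·y + 3·y, 5·x^2 + 3·x + 2], [2·x + 4·y^2, 8·x·y - 8·y + 1]].
At the point, J = [[-36.000, 8.750], [33.000, -59.000]] (det J = 1835.250).
Solving J·Δ = −F gives Δ = (0.440, -1.190).
Then the next iterate is (x, y)₁ = (-1.060, 1.810).

(-1.060, 1.810)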